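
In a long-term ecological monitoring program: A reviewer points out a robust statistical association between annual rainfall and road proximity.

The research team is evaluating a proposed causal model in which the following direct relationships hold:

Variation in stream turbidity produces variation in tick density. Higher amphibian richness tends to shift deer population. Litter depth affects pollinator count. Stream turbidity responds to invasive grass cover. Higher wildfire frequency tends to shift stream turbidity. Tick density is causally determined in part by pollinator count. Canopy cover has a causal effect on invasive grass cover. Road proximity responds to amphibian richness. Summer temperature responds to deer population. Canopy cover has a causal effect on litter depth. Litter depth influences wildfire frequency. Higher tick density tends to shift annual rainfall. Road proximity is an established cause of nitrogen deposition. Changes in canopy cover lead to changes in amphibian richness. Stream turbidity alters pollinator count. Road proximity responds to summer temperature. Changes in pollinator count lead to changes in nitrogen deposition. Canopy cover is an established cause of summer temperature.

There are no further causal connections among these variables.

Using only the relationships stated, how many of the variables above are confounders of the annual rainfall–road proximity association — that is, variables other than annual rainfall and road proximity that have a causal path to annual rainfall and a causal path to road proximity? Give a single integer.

The common causes are: canopy cover (to annual rainfall via canopy cover → litter depth → pollinator count → tick density → annual rainfall; to road proximity via canopy cover → amphibian richness → road proximity).
Every other variable lacks a causal path to at least one of annual rainfall and road proximity.

1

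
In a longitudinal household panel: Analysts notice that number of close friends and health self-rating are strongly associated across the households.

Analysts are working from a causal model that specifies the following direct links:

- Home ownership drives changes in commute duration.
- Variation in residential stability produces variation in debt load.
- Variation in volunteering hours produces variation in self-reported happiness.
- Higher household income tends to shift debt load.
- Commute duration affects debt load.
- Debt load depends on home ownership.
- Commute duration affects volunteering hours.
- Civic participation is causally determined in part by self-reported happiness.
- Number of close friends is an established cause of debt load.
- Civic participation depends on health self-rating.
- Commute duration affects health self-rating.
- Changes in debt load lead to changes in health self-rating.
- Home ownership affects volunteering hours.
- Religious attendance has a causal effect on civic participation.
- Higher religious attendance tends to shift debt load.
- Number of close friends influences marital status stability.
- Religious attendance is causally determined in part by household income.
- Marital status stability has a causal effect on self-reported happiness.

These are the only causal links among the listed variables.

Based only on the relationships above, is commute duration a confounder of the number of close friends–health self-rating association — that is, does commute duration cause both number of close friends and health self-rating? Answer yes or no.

no

Commute duration has no stated causal path to number of close friends. A confounder must cause both variables, so commute duration does not qualify.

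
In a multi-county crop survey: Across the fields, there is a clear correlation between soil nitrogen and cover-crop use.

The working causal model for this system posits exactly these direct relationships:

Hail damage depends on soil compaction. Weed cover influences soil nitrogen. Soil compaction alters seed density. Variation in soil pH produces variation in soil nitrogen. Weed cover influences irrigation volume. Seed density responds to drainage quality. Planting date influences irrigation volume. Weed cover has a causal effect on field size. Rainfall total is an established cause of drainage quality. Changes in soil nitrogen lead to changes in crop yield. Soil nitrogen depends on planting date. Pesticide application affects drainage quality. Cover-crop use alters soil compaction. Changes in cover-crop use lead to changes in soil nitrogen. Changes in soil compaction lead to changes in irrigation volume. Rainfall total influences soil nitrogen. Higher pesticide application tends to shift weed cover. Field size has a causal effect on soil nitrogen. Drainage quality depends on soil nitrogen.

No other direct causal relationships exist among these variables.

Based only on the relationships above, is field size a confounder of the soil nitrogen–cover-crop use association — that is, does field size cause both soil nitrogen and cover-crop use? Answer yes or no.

no

Field size has no stated causal path to cover-crop use. A confounder must cause both variables, so field size does not qualify.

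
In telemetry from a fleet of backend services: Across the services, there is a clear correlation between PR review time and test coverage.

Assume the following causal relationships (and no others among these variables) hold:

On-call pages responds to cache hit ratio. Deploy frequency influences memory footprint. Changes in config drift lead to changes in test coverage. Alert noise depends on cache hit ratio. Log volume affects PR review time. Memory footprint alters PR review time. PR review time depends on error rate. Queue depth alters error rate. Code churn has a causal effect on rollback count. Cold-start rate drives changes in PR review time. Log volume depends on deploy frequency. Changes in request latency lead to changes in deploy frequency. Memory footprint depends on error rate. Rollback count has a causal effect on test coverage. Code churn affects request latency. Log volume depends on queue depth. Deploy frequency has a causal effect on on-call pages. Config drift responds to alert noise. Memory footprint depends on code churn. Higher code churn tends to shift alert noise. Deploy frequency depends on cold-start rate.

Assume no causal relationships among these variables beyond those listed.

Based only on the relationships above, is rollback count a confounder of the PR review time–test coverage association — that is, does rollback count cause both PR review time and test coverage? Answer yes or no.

Rollback count has no stated causal path to PR review time. A confounder must cause both variables, so rollback count does not qualify.

no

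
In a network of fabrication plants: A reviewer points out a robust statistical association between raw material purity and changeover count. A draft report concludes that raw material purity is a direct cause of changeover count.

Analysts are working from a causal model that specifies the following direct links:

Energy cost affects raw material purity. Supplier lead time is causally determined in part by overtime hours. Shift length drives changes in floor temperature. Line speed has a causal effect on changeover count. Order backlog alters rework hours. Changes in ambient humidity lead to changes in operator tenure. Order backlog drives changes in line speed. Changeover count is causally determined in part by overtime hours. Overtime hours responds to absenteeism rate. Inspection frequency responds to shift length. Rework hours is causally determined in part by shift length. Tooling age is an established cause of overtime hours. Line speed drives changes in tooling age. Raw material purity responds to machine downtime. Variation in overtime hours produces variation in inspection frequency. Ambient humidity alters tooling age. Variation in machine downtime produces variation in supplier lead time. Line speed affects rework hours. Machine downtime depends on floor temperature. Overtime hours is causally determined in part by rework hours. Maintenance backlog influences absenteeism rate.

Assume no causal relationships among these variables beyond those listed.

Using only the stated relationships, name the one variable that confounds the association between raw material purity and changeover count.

Shift length has a causal path to raw material purity (shift length → floor temperature → machine downtime → raw material purity) and a separate causal path to changeover count (shift length → rework hours → overtime hours → changeover count), so it is a common cause of both.
No stated relationship gives raw material purity a causal route to changeover count, so the correlation is explained by the shared upstream cause rather than a direct effect.

shift length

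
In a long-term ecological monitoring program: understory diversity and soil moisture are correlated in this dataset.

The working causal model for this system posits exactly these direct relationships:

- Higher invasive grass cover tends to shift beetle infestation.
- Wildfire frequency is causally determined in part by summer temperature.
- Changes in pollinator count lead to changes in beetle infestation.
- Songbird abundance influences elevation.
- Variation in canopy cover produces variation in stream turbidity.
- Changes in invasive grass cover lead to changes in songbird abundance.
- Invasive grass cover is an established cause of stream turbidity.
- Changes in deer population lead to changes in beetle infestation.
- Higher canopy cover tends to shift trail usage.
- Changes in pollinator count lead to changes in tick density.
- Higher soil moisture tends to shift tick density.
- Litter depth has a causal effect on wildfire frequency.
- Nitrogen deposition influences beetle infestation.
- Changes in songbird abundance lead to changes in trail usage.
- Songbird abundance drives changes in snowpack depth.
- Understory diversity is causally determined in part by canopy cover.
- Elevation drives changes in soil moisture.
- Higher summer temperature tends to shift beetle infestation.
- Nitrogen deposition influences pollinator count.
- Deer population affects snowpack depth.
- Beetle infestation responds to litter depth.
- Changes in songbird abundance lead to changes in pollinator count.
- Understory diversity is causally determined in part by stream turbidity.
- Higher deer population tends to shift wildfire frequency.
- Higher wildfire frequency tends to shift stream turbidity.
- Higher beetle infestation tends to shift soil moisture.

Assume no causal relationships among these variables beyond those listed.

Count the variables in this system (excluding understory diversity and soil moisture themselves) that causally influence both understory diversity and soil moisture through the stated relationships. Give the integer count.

4

The common causes are: deer population (to understory diversity via deer population → wildfire frequency → stream turbidity → understory diversity; to soil moisture via deer population → beetle infestation → soil moisture); invasive grass cover (to understory diversity via invasive grass cover → stream turbidity → understory diversity; to soil moisture via invasive grass cover → beetle infestation → soil moisture); litter depth (to understory diversity via litter depth → wildfire frequency → stream turbidity → understory diversity; to soil moisture via litter depth → beetle infestation → soil moisture); summer temperature (to understory diversity via summer temperature → wildfire frequency → stream turbidity → understory diversity; to soil moisture via summer temperature → beetle infestation → soil moisture).
Every other variable lacks a causal path to at least one of understory diversity and soil moisture.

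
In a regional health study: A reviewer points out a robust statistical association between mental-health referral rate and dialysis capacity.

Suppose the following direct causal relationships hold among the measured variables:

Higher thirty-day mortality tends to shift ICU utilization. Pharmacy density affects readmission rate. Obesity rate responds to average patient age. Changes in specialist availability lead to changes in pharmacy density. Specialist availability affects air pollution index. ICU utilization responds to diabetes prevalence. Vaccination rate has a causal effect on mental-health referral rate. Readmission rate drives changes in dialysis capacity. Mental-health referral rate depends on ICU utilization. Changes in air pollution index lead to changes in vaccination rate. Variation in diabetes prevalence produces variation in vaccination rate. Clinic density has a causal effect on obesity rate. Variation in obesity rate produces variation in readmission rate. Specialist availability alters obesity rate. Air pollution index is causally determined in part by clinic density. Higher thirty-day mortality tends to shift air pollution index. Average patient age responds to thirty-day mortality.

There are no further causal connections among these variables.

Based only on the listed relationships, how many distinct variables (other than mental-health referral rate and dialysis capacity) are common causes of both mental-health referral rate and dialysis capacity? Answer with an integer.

The common causes are: clinic density (to mental-health referral rate via clinic density → air pollution index → vaccination rate → mental-health referral rate; to dialysis capacity via clinic density → obesity rate → readmission rate → dialysis capacity); specialist availability (to mental-health referral rate via specialist availability → air pollution index → vaccination rate → mental-health referral rate; to dialysis capacity via specialist availability → obesity rate → readmission rate → dialysis capacity); thirty-day mortality (to mental-health referral rate via thirty-day mortality → ICU utilization → mental-health referral rate; to dialysis capacity via thirty-day mortality → average patient age → obesity rate → readmission rate → dialysis capacity).
Every other variable lacks a causal path to at least one of mental-health referral rate and dialysis capacity.

3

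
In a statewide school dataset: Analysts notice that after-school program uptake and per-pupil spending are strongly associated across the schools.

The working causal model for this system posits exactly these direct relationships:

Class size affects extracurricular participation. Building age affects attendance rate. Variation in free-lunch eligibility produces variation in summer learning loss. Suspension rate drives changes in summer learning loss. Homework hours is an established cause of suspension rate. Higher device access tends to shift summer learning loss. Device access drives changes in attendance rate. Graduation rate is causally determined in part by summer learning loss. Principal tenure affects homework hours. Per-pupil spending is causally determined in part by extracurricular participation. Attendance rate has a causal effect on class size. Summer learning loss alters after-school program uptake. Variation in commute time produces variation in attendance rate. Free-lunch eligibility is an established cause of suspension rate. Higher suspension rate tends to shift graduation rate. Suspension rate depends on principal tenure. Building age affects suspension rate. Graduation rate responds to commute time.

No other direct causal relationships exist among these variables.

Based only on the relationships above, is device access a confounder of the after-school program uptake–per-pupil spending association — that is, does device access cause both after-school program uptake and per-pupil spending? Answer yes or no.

yes

Device access has a causal path to after-school program uptake (device access → summer learning loss → after-school program uptake) and to per-pupil spending (device access → attendance rate → class size → extracurricular participation → per-pupil spending), so it is a common cause of both — a confounder.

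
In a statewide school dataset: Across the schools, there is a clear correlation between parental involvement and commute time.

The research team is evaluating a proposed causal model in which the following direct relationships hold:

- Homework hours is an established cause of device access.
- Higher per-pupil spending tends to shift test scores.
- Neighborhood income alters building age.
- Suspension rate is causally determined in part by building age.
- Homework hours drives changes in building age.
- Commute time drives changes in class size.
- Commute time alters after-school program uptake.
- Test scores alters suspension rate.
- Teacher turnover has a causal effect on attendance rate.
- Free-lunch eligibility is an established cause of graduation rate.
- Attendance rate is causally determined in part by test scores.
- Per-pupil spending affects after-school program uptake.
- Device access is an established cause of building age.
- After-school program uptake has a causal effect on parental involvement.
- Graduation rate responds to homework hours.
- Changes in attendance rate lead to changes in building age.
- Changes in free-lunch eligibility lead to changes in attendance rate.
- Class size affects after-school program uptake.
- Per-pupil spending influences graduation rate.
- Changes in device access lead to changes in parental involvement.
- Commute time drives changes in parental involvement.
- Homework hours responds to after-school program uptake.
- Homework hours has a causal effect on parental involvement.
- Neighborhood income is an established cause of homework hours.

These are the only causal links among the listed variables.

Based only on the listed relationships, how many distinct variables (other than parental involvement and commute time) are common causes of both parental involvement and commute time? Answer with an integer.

No listed variable has a causal path to both parental involvement and commute time, so there are no common causes.

0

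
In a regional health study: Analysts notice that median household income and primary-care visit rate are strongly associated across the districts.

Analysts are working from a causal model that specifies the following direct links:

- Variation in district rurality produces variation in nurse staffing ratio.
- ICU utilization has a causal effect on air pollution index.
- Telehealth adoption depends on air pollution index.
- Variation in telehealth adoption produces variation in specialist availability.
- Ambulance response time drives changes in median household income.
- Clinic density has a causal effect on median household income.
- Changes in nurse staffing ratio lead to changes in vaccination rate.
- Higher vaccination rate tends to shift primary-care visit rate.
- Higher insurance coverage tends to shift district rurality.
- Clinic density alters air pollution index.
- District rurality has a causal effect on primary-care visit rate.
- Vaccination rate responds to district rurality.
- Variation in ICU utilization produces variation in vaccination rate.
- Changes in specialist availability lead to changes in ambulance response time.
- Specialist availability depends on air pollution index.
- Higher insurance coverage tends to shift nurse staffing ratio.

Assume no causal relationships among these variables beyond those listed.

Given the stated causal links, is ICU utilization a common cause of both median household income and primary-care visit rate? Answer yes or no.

ICU utilization has a causal path to median household income (ICU utilization → air pollution index → specialist availability → ambulance response time → median household income) and to primary-care visit rate (ICU utilization → vaccination rate → primary-care visit rate), so it is a common cause of both — a confounder.

yes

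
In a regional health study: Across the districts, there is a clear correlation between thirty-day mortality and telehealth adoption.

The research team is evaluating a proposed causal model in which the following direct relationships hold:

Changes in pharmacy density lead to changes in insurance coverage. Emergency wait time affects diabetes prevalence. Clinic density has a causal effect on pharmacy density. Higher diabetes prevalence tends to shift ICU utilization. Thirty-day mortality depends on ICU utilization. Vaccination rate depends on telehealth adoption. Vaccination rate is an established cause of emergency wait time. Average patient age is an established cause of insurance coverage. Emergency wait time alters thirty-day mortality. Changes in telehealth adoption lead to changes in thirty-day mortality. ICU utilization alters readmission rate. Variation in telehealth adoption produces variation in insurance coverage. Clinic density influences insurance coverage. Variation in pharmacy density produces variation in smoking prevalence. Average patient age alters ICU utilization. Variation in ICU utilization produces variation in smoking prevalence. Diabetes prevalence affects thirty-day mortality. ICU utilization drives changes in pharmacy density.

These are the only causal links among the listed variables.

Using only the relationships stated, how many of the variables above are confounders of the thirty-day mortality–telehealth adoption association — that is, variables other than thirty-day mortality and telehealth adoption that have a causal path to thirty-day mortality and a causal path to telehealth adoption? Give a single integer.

0

No listed variable has a causal path to both thirty-day mortality and telehealth adoption, so there are no common causes.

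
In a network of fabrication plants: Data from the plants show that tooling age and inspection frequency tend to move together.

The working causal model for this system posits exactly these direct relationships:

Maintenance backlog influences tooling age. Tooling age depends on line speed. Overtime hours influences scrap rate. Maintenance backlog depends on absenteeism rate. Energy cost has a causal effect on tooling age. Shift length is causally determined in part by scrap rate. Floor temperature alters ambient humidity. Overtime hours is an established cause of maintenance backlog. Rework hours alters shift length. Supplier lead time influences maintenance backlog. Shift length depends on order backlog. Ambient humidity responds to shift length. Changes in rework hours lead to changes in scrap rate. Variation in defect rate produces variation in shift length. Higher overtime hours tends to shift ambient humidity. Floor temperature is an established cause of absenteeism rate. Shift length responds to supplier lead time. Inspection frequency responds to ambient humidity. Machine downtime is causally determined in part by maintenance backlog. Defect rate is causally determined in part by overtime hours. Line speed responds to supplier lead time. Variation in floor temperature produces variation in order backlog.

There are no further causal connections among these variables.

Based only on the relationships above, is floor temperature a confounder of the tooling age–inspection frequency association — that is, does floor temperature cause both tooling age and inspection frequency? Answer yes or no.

yes

Floor temperature has a causal path to tooling age (floor temperature → absenteeism rate → maintenance backlog → tooling age) and to inspection frequency (floor temperature → ambient humidity → inspection frequency), so it is a common cause of both — a confounder.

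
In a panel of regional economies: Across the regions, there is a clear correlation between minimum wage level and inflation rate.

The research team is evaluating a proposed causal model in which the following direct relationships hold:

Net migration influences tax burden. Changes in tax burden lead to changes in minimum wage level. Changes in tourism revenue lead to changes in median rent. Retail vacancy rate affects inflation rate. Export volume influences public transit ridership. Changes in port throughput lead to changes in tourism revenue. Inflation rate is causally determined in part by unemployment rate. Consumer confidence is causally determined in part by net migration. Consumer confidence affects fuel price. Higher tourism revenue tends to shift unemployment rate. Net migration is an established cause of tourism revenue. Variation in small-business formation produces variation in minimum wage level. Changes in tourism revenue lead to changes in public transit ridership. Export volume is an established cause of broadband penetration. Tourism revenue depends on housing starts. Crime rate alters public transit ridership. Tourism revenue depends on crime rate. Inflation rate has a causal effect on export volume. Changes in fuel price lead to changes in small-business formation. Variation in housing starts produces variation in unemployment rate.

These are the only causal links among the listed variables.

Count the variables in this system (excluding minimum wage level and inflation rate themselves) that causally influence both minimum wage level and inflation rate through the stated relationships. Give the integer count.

The common causes are: net migration (to minimum wage level via net migration → tax burden → minimum wage level; to inflation rate via net migration → tourism revenue → unemployment rate → inflation rate).
Every other variable lacks a causal path to at least one of minimum wage level and inflation rate.

1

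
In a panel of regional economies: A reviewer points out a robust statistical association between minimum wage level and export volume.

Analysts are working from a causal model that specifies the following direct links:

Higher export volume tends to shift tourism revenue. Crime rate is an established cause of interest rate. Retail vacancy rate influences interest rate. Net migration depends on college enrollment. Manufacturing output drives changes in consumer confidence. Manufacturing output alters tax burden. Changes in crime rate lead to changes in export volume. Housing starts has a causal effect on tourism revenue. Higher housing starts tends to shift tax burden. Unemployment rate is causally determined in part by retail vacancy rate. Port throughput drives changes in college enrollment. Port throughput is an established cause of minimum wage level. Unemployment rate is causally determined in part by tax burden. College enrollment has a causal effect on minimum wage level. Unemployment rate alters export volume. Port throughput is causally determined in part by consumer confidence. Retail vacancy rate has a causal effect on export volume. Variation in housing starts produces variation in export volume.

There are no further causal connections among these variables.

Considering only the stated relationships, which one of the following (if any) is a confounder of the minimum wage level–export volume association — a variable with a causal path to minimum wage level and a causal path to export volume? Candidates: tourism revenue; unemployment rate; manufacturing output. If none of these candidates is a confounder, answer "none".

Manufacturing output causes minimum wage level (manufacturing output → consumer confidence → port throughput → minimum wage level) and also causes export volume (manufacturing output → tax burden → unemployment rate → export volume); it is a common cause of both.
Each of the other candidates lacks a causal path to at least one of minimum wage level and export volume, so they do not confound the relationship.

manufacturing output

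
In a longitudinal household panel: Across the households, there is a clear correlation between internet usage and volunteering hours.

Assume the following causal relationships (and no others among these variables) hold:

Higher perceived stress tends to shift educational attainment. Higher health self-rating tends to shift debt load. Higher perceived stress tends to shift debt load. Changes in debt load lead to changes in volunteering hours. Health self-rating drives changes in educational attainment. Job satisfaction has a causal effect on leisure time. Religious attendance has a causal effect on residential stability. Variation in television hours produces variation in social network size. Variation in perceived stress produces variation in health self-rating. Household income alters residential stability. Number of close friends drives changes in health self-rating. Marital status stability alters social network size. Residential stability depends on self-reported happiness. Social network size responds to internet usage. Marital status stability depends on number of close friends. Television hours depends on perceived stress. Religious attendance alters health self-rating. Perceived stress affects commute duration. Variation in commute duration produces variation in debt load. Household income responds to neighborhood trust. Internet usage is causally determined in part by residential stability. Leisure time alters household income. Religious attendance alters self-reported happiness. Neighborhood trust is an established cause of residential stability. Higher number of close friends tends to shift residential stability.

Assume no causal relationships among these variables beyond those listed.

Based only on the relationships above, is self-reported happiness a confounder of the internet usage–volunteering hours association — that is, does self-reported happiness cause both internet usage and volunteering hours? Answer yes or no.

no

Self-reported happiness has no stated causal path to volunteering hours. A confounder must cause both variables, so self-reported happiness does not qualify.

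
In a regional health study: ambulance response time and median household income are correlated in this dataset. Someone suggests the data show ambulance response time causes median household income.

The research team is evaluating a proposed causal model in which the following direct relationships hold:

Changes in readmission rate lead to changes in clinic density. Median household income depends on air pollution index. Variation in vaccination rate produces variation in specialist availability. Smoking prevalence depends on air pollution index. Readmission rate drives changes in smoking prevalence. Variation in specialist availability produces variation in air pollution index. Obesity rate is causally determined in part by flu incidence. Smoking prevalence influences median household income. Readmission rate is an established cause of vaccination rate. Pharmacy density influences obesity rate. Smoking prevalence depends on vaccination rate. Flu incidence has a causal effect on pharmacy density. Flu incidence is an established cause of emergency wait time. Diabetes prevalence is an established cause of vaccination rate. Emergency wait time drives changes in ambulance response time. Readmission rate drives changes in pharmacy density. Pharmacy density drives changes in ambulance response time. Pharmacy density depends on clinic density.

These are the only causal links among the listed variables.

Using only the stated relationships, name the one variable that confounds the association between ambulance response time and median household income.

readmission rate

Readmission rate has a causal path to ambulance response time (readmission rate → pharmacy density → ambulance response time) and a separate causal path to median household income (readmission rate → smoking prevalence → median household income), so it is a common cause of both.
No stated relationship gives ambulance response time a causal route to median household income, so the correlation is explained by the shared upstream cause rather than a direct effect.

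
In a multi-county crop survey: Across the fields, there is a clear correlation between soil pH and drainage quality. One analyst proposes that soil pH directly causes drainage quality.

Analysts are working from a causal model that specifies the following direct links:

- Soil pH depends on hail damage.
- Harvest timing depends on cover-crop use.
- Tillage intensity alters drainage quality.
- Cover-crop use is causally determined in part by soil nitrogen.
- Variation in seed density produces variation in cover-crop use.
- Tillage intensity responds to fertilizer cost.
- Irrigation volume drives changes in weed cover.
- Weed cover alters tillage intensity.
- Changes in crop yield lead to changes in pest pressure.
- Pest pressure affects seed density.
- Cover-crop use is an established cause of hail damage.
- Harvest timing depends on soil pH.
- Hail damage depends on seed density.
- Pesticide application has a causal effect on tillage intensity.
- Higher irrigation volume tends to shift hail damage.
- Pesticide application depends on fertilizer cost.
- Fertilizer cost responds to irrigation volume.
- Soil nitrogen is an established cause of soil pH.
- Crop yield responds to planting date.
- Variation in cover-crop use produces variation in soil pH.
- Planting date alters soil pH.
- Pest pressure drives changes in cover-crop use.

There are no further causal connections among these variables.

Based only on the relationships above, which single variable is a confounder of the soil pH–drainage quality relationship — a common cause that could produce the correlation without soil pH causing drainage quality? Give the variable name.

irrigation volume

Irrigation volume has a causal path to soil pH (irrigation volume → hail damage → soil pH) and a separate causal path to drainage quality (irrigation volume → fertilizer cost → tillage intensity → drainage quality), so it is a common cause of both.
No stated relationship gives soil pH a causal route to drainage quality, so the correlation is explained by the shared upstream cause rather than a direct effect.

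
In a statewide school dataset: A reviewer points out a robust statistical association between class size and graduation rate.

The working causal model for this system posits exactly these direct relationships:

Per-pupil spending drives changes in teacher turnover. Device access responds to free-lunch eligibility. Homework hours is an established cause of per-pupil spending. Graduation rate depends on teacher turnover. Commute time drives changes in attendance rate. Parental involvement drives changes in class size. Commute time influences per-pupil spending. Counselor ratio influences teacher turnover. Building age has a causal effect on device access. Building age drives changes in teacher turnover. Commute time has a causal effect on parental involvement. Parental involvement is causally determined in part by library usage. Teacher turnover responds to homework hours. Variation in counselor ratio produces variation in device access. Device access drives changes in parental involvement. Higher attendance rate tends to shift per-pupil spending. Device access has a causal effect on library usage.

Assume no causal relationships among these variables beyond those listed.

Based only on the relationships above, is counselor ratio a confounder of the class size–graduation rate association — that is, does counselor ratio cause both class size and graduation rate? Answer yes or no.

Counselor ratio has a causal path to class size (counselor ratio → device access → parental involvement → class size) and to graduation rate (counselor ratio → teacher turnover → graduation rate), so it is a common cause of both — a confounder.

yes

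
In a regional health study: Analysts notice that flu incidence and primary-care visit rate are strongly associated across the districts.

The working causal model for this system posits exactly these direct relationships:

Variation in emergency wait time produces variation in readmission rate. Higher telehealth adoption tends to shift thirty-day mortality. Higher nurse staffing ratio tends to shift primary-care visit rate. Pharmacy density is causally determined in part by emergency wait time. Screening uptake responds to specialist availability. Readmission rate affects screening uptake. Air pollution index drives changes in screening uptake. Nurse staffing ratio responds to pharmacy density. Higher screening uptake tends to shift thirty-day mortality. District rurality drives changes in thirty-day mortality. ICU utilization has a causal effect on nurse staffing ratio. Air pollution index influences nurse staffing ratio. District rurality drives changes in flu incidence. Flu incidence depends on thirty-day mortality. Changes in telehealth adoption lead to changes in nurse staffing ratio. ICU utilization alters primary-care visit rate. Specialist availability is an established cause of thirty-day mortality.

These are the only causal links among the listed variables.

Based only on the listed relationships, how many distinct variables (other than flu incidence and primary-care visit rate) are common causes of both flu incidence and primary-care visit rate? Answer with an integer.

3

The common causes are: air pollution index (to flu incidence via air pollution index → screening uptake → thirty-day mortality → flu incidence; to primary-care visit rate via air pollution index → nurse staffing ratio → primary-care visit rate); emergency wait time (to flu incidence via emergency wait time → readmission rate → screening uptake → thirty-day mortality → flu incidence; to primary-care visit rate via emergency wait time → pharmacy density → nurse staffing ratio → primary-care visit rate); telehealth adoption (to flu incidence via telehealth adoption → thirty-day mortality → flu incidence; to primary-care visit rate via telehealth adoption → nurse staffing ratio → primary-care visit rate).
Every other variable lacks a causal path to at least one of flu incidence and primary-care visit rate.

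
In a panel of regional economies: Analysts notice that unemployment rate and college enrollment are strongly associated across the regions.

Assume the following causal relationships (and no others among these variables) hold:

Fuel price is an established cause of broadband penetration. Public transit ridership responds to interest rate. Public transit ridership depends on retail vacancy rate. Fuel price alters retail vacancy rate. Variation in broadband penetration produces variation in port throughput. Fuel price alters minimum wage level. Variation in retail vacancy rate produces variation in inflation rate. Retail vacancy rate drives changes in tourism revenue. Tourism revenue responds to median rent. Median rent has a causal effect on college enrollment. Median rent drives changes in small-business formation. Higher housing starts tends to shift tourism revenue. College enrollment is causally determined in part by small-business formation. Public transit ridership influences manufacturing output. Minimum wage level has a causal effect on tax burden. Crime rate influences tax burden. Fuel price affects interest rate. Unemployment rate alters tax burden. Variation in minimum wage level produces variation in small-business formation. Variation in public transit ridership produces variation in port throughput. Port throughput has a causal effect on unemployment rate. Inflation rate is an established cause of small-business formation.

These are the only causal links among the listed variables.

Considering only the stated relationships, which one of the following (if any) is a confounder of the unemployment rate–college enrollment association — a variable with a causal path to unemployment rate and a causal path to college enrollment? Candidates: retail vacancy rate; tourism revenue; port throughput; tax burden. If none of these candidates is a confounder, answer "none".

Retail vacancy rate causes unemployment rate (retail vacancy rate → public transit ridership → port throughput → unemployment rate) and also causes college enrollment (retail vacancy rate → inflation rate → small-business formation → college enrollment); it is a common cause of both.
Each of the other candidates lacks a causal path to at least one of unemployment rate and college enrollment, so they do not confound the relationship.

retail vacancy rate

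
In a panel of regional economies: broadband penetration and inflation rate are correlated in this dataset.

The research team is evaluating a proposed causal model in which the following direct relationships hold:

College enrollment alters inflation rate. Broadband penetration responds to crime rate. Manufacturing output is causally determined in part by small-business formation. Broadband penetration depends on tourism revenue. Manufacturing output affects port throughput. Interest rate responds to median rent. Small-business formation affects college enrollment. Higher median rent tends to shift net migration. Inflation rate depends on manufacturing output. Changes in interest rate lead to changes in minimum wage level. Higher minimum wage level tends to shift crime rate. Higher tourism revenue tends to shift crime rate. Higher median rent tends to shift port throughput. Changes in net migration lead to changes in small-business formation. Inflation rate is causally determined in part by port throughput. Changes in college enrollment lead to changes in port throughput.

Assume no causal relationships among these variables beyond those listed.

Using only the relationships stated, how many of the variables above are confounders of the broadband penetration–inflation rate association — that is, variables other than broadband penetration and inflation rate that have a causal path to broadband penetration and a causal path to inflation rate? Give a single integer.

The common causes are: median rent (to broadband penetration via median rent → interest rate → minimum wage level → crime rate → broadband penetration; to inflation rate via median rent → port throughput → inflation rate).
Every other variable lacks a causal path to at least one of broadband penetration and inflation rate.

1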